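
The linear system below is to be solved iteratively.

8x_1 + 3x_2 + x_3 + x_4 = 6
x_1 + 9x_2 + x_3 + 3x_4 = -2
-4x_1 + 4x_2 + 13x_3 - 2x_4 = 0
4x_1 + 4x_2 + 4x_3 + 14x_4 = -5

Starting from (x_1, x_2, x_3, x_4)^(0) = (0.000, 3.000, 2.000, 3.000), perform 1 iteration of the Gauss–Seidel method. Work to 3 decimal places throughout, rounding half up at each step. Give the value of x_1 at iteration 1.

-1.000

Iteration 1:
  x_1 = (6 - (3)·3.000 - (1)·2.000 - (1)·3.000) / (8) = -1.000
  x_2 = (-2 - (1)·-1.000 - (1)·2.000 - (3)·3.000) / (9) = -1.333
  x_3 = (0 - (-4)·-1.000 - (4)·-1.333 - (-2)·3.000) / (13) = 0.564
  x_4 = (-5 - (4)·-1.000 - (4)·-1.333 - (4)·0.564) / (14) = 0.148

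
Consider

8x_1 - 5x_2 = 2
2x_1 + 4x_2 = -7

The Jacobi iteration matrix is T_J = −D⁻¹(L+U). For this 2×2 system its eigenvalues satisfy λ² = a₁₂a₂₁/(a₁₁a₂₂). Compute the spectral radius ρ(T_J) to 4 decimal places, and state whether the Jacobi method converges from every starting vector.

a₁₂a₂₁/(a₁₁a₂₂) = (-5)·(2) / ((8)·(4)) = -0.312500
ρ = √|-0.312500| = √0.312500 = 0.5590
ρ < 1, so Jacobi converges

0.5590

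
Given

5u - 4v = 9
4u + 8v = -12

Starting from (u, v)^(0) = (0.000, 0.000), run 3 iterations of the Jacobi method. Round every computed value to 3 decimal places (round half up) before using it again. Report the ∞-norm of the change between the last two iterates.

0.720

Iteration 1:
  u = (9 - (-4)·0.000) / (5) = 1.800
  v = (-12 - (4)·0.000) / (8) = -1.500
Iteration 2:
  u = (9 - (-4)·-1.500) / (5) = 0.600
  v = (-12 - (4)·1.800) / (8) = -2.400
Iteration 3:
  u = (9 - (-4)·-2.400) / (5) = -0.120
  v = (-12 - (4)·0.600) / (8) = -1.800
Change: (-0.720, 0.600) → max |·| = 0.720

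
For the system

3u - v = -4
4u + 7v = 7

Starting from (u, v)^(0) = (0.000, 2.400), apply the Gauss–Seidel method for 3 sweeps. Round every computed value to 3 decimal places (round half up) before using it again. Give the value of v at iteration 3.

Iteration 1:
  u = (-4 - (-1)·2.400) / (3) = -0.533
  v = (7 - (4)·-0.533) / (7) = 1.305
Iteration 2:
  u = (-4 - (-1)·1.305) / (3) = -0.898
  v = (7 - (4)·-0.898) / (7) = 1.513
Iteration 3:
  u = (-4 - (-1)·1.513) / (3) = -0.829
  v = (7 - (4)·-0.829) / (7) = 1.474

1.474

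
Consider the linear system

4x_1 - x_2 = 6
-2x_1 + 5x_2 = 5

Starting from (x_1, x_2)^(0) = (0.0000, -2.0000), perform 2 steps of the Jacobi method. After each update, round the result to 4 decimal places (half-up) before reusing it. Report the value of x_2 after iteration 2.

1.4000

Iteration 1:
  x_1 = (6 - (-1)·-2.0000) / (4) = 1.0000
  x_2 = (5 - (-2)·0.0000) / (5) = 1.0000
Iteration 2:
  x_1 = (6 - (-1)·1.0000) / (4) = 1.7500
  x_2 = (5 - (-2)·1.0000) / (5) = 1.4000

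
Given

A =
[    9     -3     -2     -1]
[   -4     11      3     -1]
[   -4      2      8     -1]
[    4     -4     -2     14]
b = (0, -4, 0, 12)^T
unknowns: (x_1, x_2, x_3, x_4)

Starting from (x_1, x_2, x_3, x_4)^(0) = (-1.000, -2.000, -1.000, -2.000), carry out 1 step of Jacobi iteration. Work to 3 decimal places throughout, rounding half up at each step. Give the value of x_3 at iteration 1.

-0.250

Iteration 1:
  x_1 = (0 - (-3)·-2.000 - (-2)·-1.000 - (-1)·-2.000) / (9) = -1.111
  x_2 = (-4 - (-4)·-1.000 - (3)·-1.000 - (-1)·-2.000) / (11) = -0.636
  x_3 = (0 - (-4)·-1.000 - (2)·-2.000 - (-1)·-2.000) / (8) = -0.250
  x_4 = (12 - (4)·-1.000 - (-4)·-2.000 - (-2)·-1.000) / (14) = 0.429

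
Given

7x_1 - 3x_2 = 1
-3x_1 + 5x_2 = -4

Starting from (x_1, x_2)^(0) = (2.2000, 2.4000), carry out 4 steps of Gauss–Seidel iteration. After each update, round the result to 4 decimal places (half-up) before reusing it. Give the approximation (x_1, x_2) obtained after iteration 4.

(-0.2447, -0.9468)

Iteration 1:
  x_1 = (1 - (-3)·2.4000) / (7) = 1.1714
  x_2 = (-4 - (-3)·1.1714) / (5) = -0.0972
Iteration 2:
  x_1 = (1 - (-3)·-0.0972) / (7) = 0.1012
  x_2 = (-4 - (-3)·0.1012) / (5) = -0.7393
Iteration 3:
  x_1 = (1 - (-3)·-0.7393) / (7) = -0.1740
  x_2 = (-4 - (-3)·-0.1740) / (5) = -0.9044
Iteration 4:
  x_1 = (1 - (-3)·-0.9044) / (7) = -0.2447
  x_2 = (-4 - (-3)·-0.2447) / (5) = -0.9468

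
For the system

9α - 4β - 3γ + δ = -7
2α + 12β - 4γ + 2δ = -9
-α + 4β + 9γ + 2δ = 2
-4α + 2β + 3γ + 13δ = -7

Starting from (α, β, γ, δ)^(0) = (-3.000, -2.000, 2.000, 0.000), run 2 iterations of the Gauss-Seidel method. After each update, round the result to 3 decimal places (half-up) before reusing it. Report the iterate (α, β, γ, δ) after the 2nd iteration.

(-0.619, -0.476, 0.560, -0.785)

Iteration 1:
  α = (-7 - (-4)·-2.000 - (-3)·2.000 - (1)·0.000) / (9) = -1.000
  β = (-9 - (2)·-1.000 - (-4)·2.000 - (2)·0.000) / (12) = 0.083
  γ = (2 - (-1)·-1.000 - (4)·0.083 - (2)·0.000) / (9) = 0.074
  δ = (-7 - (-4)·-1.000 - (2)·0.083 - (3)·0.074) / (13) = -0.876
Iteration 2:
  α = (-7 - (-4)·0.083 - (-3)·0.074 - (1)·-0.876) / (9) = -0.619
  β = (-9 - (2)·-0.619 - (-4)·0.074 - (2)·-0.876) / (12) = -0.476
  γ = (2 - (-1)·-0.619 - (4)·-0.476 - (2)·-0.876) / (9) = 0.560
  δ = (-7 - (-4)·-0.619 - (2)·-0.476 - (3)·0.560) / (13) = -0.785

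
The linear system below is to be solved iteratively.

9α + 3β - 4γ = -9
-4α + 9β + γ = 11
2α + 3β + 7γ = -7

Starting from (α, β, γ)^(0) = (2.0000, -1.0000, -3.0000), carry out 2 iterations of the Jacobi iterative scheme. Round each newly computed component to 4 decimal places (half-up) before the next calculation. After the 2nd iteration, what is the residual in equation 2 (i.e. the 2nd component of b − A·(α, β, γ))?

-0.9577

Iteration 1:
  α = (-9 - (3)·-1.0000 - (-4)·-3.0000) / (9) = -2.0000
  β = (11 - (-4)·2.0000 - (1)·-3.0000) / (9) = 2.4444
  γ = (-7 - (2)·2.0000 - (3)·-1.0000) / (7) = -1.1429
Iteration 2:
  α = (-9 - (3)·2.4444 - (-4)·-1.1429) / (9) = -2.3228
  β = (11 - (-4)·-2.0000 - (1)·-1.1429) / (9) = 0.4603
  γ = (-7 - (2)·-2.0000 - (3)·2.4444) / (7) = -1.4762
Residual b − A·x = (4.6195, -0.9577, 6.5981)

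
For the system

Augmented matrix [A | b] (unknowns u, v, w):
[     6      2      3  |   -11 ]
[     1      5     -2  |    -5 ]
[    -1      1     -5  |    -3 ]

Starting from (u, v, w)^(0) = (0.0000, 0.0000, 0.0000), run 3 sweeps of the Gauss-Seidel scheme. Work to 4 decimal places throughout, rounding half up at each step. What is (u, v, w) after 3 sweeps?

(-2.2268, -0.1717, 1.0110)

Iteration 1:
  u = (-11 - (2)·0.0000 - (3)·0.0000) / (6) = -1.8333
  v = (-5 - (1)·-1.8333 - (-2)·0.0000) / (5) = -0.6333
  w = (-3 - (-1)·-1.8333 - (1)·-0.6333) / (-5) = 0.8400
Iteration 2:
  u = (-11 - (2)·-0.6333 - (3)·0.8400) / (6) = -2.0422
  v = (-5 - (1)·-2.0422 - (-2)·0.8400) / (5) = -0.2556
  w = (-3 - (-1)·-2.0422 - (1)·-0.2556) / (-5) = 0.9573
Iteration 3:
  u = (-11 - (2)·-0.2556 - (3)·0.9573) / (6) = -2.2268
  v = (-5 - (1)·-2.2268 - (-2)·0.9573) / (5) = -0.1717
  w = (-3 - (-1)·-2.2268 - (1)·-0.1717) / (-5) = 1.0110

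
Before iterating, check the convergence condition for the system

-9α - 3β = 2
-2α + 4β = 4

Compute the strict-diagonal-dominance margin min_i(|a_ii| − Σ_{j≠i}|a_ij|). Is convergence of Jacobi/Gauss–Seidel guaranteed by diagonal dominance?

2

row 1: |-9| − (3) = 6
row 2: |4| − (2) = 2
minimum over rows = 2 → strictly diagonally dominant (convergence guaranteed)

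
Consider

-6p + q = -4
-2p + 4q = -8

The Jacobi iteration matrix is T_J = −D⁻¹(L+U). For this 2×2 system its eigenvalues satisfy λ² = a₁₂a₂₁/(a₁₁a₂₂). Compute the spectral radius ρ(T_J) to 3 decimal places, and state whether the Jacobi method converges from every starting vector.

0.289

a₁₂a₂₁/(a₁₁a₂₂) = (1)·(-2) / ((-6)·(4)) = 0.083333
ρ = √|0.083333| = √0.083333 = 0.289
ρ < 1, so Jacobi converges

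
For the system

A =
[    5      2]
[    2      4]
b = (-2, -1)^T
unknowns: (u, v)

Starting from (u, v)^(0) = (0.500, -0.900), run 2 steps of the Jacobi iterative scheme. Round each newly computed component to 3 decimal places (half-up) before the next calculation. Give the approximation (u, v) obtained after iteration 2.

(-0.200, -0.230)

Iteration 1:
  u = (-2 - (2)·-0.900) / (5) = -0.040
  v = (-1 - (2)·0.500) / (4) = -0.500
Iteration 2:
  u = (-2 - (2)·-0.500) / (5) = -0.200
  v = (-1 - (2)·-0.040) / (4) = -0.230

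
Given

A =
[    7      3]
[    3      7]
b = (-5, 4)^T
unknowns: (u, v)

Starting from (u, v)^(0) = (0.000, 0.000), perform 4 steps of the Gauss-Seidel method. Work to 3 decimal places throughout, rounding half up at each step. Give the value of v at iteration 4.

1.074

Iteration 1:
  u = (-5 - (3)·0.000) / (7) = -0.714
  v = (4 - (3)·-0.714) / (7) = 0.877
Iteration 2:
  u = (-5 - (3)·0.877) / (7) = -1.090
  v = (4 - (3)·-1.090) / (7) = 1.039
Iteration 3:
  u = (-5 - (3)·1.039) / (7) = -1.160
  v = (4 - (3)·-1.160) / (7) = 1.069
Iteration 4:
  u = (-5 - (3)·1.069) / (7) = -1.172
  v = (4 - (3)·-1.172) / (7) = 1.074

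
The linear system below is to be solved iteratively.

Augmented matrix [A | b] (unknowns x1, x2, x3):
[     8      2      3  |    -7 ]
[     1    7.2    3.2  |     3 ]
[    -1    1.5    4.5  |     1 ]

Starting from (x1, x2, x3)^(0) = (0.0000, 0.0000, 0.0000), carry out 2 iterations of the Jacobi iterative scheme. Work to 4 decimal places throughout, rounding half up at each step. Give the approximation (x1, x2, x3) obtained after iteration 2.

Iteration 1:
  x1 = (-7 - (2)·0.0000 - (3)·0.0000) / (8) = -0.8750
  x2 = (3 - (1)·0.0000 - (3.2)·0.0000) / (7.2) = 0.4167
  x3 = (1 - (-1)·0.0000 - (1.5)·0.0000) / (4.5) = 0.2222
Iteration 2:
  x1 = (-7 - (2)·0.4167 - (3)·0.2222) / (8) = -1.0625
  x2 = (3 - (1)·-0.8750 - (3.2)·0.2222) / (7.2) = 0.4394
  x3 = (1 - (-1)·-0.8750 - (1.5)·0.4167) / (4.5) = -0.1111

(-1.0625, 0.4394, -0.1111)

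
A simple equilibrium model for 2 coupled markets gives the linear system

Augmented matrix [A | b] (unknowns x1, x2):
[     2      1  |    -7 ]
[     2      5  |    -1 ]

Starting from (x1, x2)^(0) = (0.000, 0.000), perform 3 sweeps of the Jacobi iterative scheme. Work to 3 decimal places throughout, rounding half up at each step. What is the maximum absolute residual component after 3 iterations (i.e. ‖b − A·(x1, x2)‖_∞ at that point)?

1.400

Iteration 1:
  x1 = (-7 - (1)·0.000) / (2) = -3.500
  x2 = (-1 - (2)·0.000) / (5) = -0.200
Iteration 2:
  x1 = (-7 - (1)·-0.200) / (2) = -3.400
  x2 = (-1 - (2)·-3.500) / (5) = 1.200
Iteration 3:
  x1 = (-7 - (1)·1.200) / (2) = -4.100
  x2 = (-1 - (2)·-3.400) / (5) = 1.160
Residual b − A·x = (0.040, 1.400); ∞-norm = 1.400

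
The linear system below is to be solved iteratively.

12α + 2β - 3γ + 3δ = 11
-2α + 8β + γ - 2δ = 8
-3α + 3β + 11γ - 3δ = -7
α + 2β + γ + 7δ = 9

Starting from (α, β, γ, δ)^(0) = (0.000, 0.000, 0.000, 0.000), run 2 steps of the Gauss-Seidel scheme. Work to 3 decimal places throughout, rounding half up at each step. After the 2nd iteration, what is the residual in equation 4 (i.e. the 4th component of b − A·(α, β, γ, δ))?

0.001

Iteration 1:
  α = (11 - (2)·0.000 - (-3)·0.000 - (3)·0.000) / (12) = 0.917
  β = (8 - (-2)·0.917 - (1)·0.000 - (-2)·0.000) / (8) = 1.229
  γ = (-7 - (-3)·0.917 - (3)·1.229 - (-3)·0.000) / (11) = -0.721
  δ = (9 - (1)·0.917 - (2)·1.229 - (1)·-0.721) / (7) = 0.907
Iteration 2:
  α = (11 - (2)·1.229 - (-3)·-0.721 - (3)·0.907) / (12) = 0.305
  β = (8 - (-2)·0.305 - (1)·-0.721 - (-2)·0.907) / (8) = 1.393
  γ = (-7 - (-3)·0.305 - (3)·1.393 - (-3)·0.907) / (11) = -0.686
  δ = (9 - (1)·0.305 - (2)·1.393 - (1)·-0.686) / (7) = 0.942
Residual b − A·x = (-0.330, 0.036, 0.108, 0.001)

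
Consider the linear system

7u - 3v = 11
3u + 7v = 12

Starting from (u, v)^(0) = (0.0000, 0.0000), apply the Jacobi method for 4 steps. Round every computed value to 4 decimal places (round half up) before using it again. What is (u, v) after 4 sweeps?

Iteration 1:
  u = (11 - (-3)·0.0000) / (7) = 1.5714
  v = (12 - (3)·0.0000) / (7) = 1.7143
Iteration 2:
  u = (11 - (-3)·1.7143) / (7) = 2.3061
  v = (12 - (3)·1.5714) / (7) = 1.0408
Iteration 3:
  u = (11 - (-3)·1.0408) / (7) = 2.0175
  v = (12 - (3)·2.3061) / (7) = 0.7260
Iteration 4:
  u = (11 - (-3)·0.7260) / (7) = 1.8826
  v = (12 - (3)·2.0175) / (7) = 0.8496

(1.8826, 0.8496)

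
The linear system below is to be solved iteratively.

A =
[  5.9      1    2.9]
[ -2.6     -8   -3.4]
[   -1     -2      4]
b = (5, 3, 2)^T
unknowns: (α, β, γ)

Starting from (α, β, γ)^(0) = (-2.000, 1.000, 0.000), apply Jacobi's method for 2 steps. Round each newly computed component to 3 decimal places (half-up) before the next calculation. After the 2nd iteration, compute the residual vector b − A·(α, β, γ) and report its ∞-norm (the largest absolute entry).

2.289

Iteration 1:
  α = (5 - (1)·1.000 - (2.9)·0.000) / (5.9) = 0.678
  β = (3 - (-2.6)·-2.000 - (-3.4)·0.000) / (-8) = 0.275
  γ = (2 - (-1)·-2.000 - (-2)·1.000) / (4) = 0.500
Iteration 2:
  α = (5 - (1)·0.275 - (2.9)·0.500) / (5.9) = 0.555
  β = (3 - (-2.6)·0.678 - (-3.4)·0.500) / (-8) = -0.808
  γ = (2 - (-1)·0.678 - (-2)·0.275) / (4) = 0.807
Residual b − A·x = (0.193, 0.723, -2.289); ∞-norm = 2.289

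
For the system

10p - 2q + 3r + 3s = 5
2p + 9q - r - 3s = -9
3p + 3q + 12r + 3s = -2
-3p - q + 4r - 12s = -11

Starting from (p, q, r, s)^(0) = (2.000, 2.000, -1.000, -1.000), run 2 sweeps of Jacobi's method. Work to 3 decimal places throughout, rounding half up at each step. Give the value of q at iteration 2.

-1.463

Iteration 1:
  p = (5 - (-2)·2.000 - (3)·-1.000 - (3)·-1.000) / (10) = 1.500
  q = (-9 - (2)·2.000 - (-1)·-1.000 - (-3)·-1.000) / (9) = -1.889
  r = (-2 - (3)·2.000 - (3)·2.000 - (3)·-1.000) / (12) = -0.917
  s = (-11 - (-3)·2.000 - (-1)·2.000 - (4)·-1.000) / (-12) = -0.083
Iteration 2:
  p = (5 - (-2)·-1.889 - (3)·-0.917 - (3)·-0.083) / (10) = 0.422
  q = (-9 - (2)·1.500 - (-1)·-0.917 - (-3)·-0.083) / (9) = -1.463
  r = (-2 - (3)·1.500 - (3)·-1.889 - (3)·-0.083) / (12) = -0.049
  s = (-11 - (-3)·1.500 - (-1)·-1.889 - (4)·-0.917) / (-12) = 0.393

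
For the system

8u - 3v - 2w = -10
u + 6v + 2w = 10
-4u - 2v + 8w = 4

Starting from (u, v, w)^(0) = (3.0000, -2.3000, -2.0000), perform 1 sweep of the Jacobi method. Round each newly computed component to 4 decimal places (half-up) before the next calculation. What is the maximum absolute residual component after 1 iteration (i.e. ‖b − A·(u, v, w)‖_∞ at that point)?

Iteration 1:
  u = (-10 - (-3)·-2.3000 - (-2)·-2.0000) / (8) = -2.6125
  v = (10 - (1)·3.0000 - (2)·-2.0000) / (6) = 1.8333
  w = (4 - (-4)·3.0000 - (-2)·-2.3000) / (8) = 1.4250
Residual b − A·x = (19.2499, -1.2373, -14.1834); ∞-norm = 19.2499

19.2499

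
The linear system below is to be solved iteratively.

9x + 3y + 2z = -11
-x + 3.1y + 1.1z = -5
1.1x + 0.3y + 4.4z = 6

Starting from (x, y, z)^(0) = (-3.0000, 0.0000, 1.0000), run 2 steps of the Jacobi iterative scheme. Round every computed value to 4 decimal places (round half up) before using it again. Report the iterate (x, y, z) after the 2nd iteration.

(-0.7134, -2.8288, 1.9249)

Iteration 1:
  x = (-11 - (3)·0.0000 - (2)·1.0000) / (9) = -1.4444
  y = (-5 - (-1)·-3.0000 - (1.1)·1.0000) / (3.1) = -2.9355
  z = (6 - (1.1)·-3.0000 - (0.3)·0.0000) / (4.4) = 2.1136
Iteration 2:
  x = (-11 - (3)·-2.9355 - (2)·2.1136) / (9) = -0.7134
  y = (-5 - (-1)·-1.4444 - (1.1)·2.1136) / (3.1) = -2.8288
  z = (6 - (1.1)·-1.4444 - (0.3)·-2.9355) / (4.4) = 1.9249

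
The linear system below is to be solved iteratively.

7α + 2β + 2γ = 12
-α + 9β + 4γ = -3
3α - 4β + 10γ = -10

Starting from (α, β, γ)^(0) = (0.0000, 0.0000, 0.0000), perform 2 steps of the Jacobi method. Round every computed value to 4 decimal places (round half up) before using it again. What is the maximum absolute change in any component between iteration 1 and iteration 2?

0.6476

Iteration 1:
  α = (12 - (2)·0.0000 - (2)·0.0000) / (7) = 1.7143
  β = (-3 - (-1)·0.0000 - (4)·0.0000) / (9) = -0.3333
  γ = (-10 - (3)·0.0000 - (-4)·0.0000) / (10) = -1.0000
Iteration 2:
  α = (12 - (2)·-0.3333 - (2)·-1.0000) / (7) = 2.0952
  β = (-3 - (-1)·1.7143 - (4)·-1.0000) / (9) = 0.3016
  γ = (-10 - (3)·1.7143 - (-4)·-0.3333) / (10) = -1.6476
Change: (0.3809, 0.6349, -0.6476) → max |·| = 0.6476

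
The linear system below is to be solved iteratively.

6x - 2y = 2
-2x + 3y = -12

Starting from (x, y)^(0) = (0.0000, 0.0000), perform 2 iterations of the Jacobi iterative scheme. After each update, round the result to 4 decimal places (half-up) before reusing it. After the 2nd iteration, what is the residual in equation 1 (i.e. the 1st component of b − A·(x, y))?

0.4444

Iteration 1:
  x = (2 - (-2)·0.0000) / (6) = 0.3333
  y = (-12 - (-2)·0.0000) / (3) = -4.0000
Iteration 2:
  x = (2 - (-2)·-4.0000) / (6) = -1.0000
  y = (-12 - (-2)·0.3333) / (3) = -3.7778
Residual b − A·x = (0.4444, -2.6666)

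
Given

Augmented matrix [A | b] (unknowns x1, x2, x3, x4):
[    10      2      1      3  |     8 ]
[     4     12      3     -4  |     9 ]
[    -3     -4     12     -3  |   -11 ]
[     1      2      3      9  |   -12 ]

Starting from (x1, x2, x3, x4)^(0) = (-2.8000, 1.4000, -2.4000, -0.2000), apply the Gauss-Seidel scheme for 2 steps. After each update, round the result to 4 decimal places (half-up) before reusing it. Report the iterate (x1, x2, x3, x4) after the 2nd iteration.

Iteration 1:
  x1 = (8 - (2)·1.4000 - (1)·-2.4000 - (3)·-0.2000) / (10) = 0.8200
  x2 = (9 - (4)·0.8200 - (3)·-2.4000 - (-4)·-0.2000) / (12) = 1.0100
  x3 = (-11 - (-3)·0.8200 - (-4)·1.0100 - (-3)·-0.2000) / (12) = -0.4250
  x4 = (-12 - (1)·0.8200 - (2)·1.0100 - (3)·-0.4250) / (9) = -1.5072
Iteration 2:
  x1 = (8 - (2)·1.0100 - (1)·-0.4250 - (3)·-1.5072) / (10) = 1.0927
  x2 = (9 - (4)·1.0927 - (3)·-0.4250 - (-4)·-1.5072) / (12) = -0.0104
  x3 = (-11 - (-3)·1.0927 - (-4)·-0.0104 - (-3)·-1.5072) / (12) = -1.0238
  x4 = (-12 - (1)·1.0927 - (2)·-0.0104 - (3)·-1.0238) / (9) = -1.1112

(1.0927, -0.0104, -1.0238, -1.1112)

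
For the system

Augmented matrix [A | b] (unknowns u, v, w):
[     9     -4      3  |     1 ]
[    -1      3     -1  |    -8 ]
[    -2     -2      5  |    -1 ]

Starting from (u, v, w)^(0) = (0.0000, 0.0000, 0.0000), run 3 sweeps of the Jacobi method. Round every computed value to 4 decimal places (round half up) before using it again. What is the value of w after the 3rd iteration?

-1.6815

Iteration 1:
  u = (1 - (-4)·0.0000 - (3)·0.0000) / (9) = 0.1111
  v = (-8 - (-1)·0.0000 - (-1)·0.0000) / (3) = -2.6667
  w = (-1 - (-2)·0.0000 - (-2)·0.0000) / (5) = -0.2000
Iteration 2:
  u = (1 - (-4)·-2.6667 - (3)·-0.2000) / (9) = -1.0074
  v = (-8 - (-1)·0.1111 - (-1)·-0.2000) / (3) = -2.6963
  w = (-1 - (-2)·0.1111 - (-2)·-2.6667) / (5) = -1.2222
Iteration 3:
  u = (1 - (-4)·-2.6963 - (3)·-1.2222) / (9) = -0.6798
  v = (-8 - (-1)·-1.0074 - (-1)·-1.2222) / (3) = -3.4099
  w = (-1 - (-2)·-1.0074 - (-2)·-2.6963) / (5) = -1.6815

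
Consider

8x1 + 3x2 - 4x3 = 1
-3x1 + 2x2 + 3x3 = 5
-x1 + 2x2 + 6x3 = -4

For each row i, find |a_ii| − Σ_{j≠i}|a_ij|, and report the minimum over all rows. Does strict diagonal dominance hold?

row 1: |8| − (3+4) = 1
row 2: |2| − (3+3) = -4
row 3: |6| − (1+2) = 3
minimum over rows = -4 → not strictly diagonally dominant

-4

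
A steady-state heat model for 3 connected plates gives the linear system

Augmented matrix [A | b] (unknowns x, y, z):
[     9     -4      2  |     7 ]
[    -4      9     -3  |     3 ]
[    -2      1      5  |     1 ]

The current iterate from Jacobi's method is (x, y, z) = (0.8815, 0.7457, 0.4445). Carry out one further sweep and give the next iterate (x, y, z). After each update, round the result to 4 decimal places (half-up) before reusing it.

(1.0104, 0.8733, 0.4035)

One sweep:
  x = (7 - (-4)·0.7457 - (2)·0.4445) / (9) = 1.0104
  y = (3 - (-4)·0.8815 - (-3)·0.4445) / (9) = 0.8733
  z = (1 - (-2)·0.8815 - (1)·0.7457) / (5) = 0.4035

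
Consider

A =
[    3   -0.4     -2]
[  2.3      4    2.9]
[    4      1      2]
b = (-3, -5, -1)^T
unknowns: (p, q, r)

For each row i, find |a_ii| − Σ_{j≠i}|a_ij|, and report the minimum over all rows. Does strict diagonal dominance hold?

-3

row 1: |3| − (0.4+2) = 0.6
row 2: |4| − (2.3+2.9) = -1.2
row 3: |2| − (4+1) = -3
minimum over rows = -3 → not strictly diagonally dominant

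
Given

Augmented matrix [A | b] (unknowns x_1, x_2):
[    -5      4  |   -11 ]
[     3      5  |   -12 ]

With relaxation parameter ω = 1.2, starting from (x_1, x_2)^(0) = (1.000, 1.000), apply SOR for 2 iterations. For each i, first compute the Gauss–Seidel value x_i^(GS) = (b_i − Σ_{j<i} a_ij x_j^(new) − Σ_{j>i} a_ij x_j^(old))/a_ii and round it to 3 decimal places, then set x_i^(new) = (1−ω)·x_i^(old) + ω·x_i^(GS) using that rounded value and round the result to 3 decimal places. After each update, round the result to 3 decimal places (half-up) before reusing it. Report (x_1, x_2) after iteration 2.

(-3.346, 0.635)

Iteration 1:
  x_1: GS value = (-11 - (4)·1.000) / (-5) = 3.000;  x_1 ← (1−ω)·1.000 + ω·3.000 = 3.400
  x_2: GS value = (-12 - (3)·3.400) / (5) = -4.440;  x_2 ← (1−ω)·1.000 + ω·-4.440 = -5.528
Iteration 2:
  x_1: GS value = (-11 - (4)·-5.528) / (-5) = -2.222;  x_1 ← (1−ω)·3.400 + ω·-2.222 = -3.346
  x_2: GS value = (-12 - (3)·-3.346) / (5) = -0.392;  x_2 ← (1−ω)·-5.528 + ω·-0.392 = 0.635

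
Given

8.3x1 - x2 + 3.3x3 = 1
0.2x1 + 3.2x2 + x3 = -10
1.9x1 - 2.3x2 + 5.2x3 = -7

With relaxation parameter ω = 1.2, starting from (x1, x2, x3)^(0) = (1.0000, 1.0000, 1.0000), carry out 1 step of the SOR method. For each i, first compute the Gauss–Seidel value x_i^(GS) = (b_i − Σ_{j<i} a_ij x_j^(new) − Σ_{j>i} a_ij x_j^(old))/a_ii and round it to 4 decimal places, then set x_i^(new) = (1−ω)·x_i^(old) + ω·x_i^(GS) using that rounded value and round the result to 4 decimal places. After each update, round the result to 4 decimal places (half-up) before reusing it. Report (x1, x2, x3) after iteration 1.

Iteration 1:
  x1: GS value = (1 - (-1)·1.0000 - (3.3)·1.0000) / (8.3) = -0.1566;  x1 ← (1−ω)·1.0000 + ω·-0.1566 = -0.3879
  x2: GS value = (-10 - (0.2)·-0.3879 - (1)·1.0000) / (3.2) = -3.4133;  x2 ← (1−ω)·1.0000 + ω·-3.4133 = -4.2960
  x3: GS value = (-7 - (1.9)·-0.3879 - (-2.3)·-4.2960) / (5.2) = -3.1046;  x3 ← (1−ω)·1.0000 + ω·-3.1046 = -3.9255

(-0.3879, -4.2960, -3.9255)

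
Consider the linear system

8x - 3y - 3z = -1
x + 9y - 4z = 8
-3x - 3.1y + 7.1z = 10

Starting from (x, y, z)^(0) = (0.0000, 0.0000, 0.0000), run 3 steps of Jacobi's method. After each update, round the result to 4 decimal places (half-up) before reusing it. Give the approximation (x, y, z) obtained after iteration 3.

Iteration 1:
  x = (-1 - (-3)·0.0000 - (-3)·0.0000) / (8) = -0.1250
  y = (8 - (1)·0.0000 - (-4)·0.0000) / (9) = 0.8889
  z = (10 - (-3)·0.0000 - (-3.1)·0.0000) / (7.1) = 1.4085
Iteration 2:
  x = (-1 - (-3)·0.8889 - (-3)·1.4085) / (8) = 0.7365
  y = (8 - (1)·-0.1250 - (-4)·1.4085) / (9) = 1.5288
  z = (10 - (-3)·-0.1250 - (-3.1)·0.8889) / (7.1) = 1.7437
Iteration 3:
  x = (-1 - (-3)·1.5288 - (-3)·1.7437) / (8) = 1.1022
  y = (8 - (1)·0.7365 - (-4)·1.7437) / (9) = 1.5820
  z = (10 - (-3)·0.7365 - (-3.1)·1.5288) / (7.1) = 2.3872

(1.1022, 1.5820, 2.3872)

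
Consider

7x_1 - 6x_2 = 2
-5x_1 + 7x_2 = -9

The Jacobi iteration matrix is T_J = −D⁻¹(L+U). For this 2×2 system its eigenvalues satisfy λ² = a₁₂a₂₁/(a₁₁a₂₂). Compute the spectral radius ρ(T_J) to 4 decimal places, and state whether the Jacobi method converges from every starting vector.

0.7825

a₁₂a₂₁/(a₁₁a₂₂) = (-6)·(-5) / ((7)·(7)) = 0.612245
ρ = √|0.612245| = √0.612245 = 0.7825
ρ < 1, so Jacobi converges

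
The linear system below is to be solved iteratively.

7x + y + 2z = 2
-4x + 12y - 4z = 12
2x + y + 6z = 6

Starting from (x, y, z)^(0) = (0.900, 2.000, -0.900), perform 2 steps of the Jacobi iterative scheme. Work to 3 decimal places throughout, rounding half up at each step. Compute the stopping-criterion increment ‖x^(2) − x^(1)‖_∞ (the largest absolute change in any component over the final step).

0.381

Iteration 1:
  x = (2 - (1)·2.000 - (2)·-0.900) / (7) = 0.257
  y = (12 - (-4)·0.900 - (-4)·-0.900) / (12) = 1.000
  z = (6 - (2)·0.900 - (1)·2.000) / (6) = 0.367
Iteration 2:
  x = (2 - (1)·1.000 - (2)·0.367) / (7) = 0.038
  y = (12 - (-4)·0.257 - (-4)·0.367) / (12) = 1.208
  z = (6 - (2)·0.257 - (1)·1.000) / (6) = 0.748
Change: (-0.219, 0.208, 0.381) → max |·| = 0.381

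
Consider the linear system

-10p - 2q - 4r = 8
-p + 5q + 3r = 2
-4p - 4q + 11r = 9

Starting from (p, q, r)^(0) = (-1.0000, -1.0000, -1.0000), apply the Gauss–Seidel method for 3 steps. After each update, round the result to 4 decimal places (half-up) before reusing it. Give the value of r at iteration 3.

0.6223

Iteration 1:
  p = (8 - (-2)·-1.0000 - (-4)·-1.0000) / (-10) = -0.2000
  q = (2 - (-1)·-0.2000 - (3)·-1.0000) / (5) = 0.9600
  r = (9 - (-4)·-0.2000 - (-4)·0.9600) / (11) = 1.0945
Iteration 2:
  p = (8 - (-2)·0.9600 - (-4)·1.0945) / (-10) = -1.4298
  q = (2 - (-1)·-1.4298 - (3)·1.0945) / (5) = -0.5427
  r = (9 - (-4)·-1.4298 - (-4)·-0.5427) / (11) = 0.1009
Iteration 3:
  p = (8 - (-2)·-0.5427 - (-4)·0.1009) / (-10) = -0.7318
  q = (2 - (-1)·-0.7318 - (3)·0.1009) / (5) = 0.1931
  r = (9 - (-4)·-0.7318 - (-4)·0.1931) / (11) = 0.6223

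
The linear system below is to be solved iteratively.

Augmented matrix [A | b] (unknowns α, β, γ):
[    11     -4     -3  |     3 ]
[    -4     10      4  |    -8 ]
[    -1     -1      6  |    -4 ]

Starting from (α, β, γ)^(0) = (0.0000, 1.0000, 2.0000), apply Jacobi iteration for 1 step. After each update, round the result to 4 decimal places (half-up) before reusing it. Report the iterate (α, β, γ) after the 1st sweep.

Iteration 1:
  α = (3 - (-4)·1.0000 - (-3)·2.0000) / (11) = 1.1818
  β = (-8 - (-4)·0.0000 - (4)·2.0000) / (10) = -1.6000
  γ = (-4 - (-1)·0.0000 - (-1)·1.0000) / (6) = -0.5000

(1.1818, -1.6000, -0.5000)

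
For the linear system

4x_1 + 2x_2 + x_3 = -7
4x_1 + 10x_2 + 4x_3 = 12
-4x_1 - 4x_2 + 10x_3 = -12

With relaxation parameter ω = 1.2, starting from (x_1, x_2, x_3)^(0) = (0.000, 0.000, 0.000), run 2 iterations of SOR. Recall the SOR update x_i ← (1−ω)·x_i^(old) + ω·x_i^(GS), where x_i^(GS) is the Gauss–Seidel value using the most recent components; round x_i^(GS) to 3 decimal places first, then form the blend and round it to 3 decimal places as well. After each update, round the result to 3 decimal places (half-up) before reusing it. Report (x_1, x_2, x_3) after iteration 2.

(-2.767, 2.890, -1.127)

Iteration 1:
  x_1: GS value = (-7 - (2)·0.000 - (1)·0.000) / (4) = -1.750;  x_1 ← (1−ω)·0.000 + ω·-1.750 = -2.100
  x_2: GS value = (12 - (4)·-2.100 - (4)·0.000) / (10) = 2.040;  x_2 ← (1−ω)·0.000 + ω·2.040 = 2.448
  x_3: GS value = (-12 - (-4)·-2.100 - (-4)·2.448) / (10) = -1.061;  x_3 ← (1−ω)·0.000 + ω·-1.061 = -1.273
Iteration 2:
  x_1: GS value = (-7 - (2)·2.448 - (1)·-1.273) / (4) = -2.656;  x_1 ← (1−ω)·-2.100 + ω·-2.656 = -2.767
  x_2: GS value = (12 - (4)·-2.767 - (4)·-1.273) / (10) = 2.816;  x_2 ← (1−ω)·2.448 + ω·2.816 = 2.890
  x_3: GS value = (-12 - (-4)·-2.767 - (-4)·2.890) / (10) = -1.151;  x_3 ← (1−ω)·-1.273 + ω·-1.151 = -1.127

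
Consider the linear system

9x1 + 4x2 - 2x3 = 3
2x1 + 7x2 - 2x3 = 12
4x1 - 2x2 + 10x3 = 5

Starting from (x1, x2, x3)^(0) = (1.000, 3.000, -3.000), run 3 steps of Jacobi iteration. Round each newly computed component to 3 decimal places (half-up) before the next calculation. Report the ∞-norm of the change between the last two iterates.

Iteration 1:
  x1 = (3 - (4)·3.000 - (-2)·-3.000) / (9) = -1.667
  x2 = (12 - (2)·1.000 - (-2)·-3.000) / (7) = 0.571
  x3 = (5 - (4)·1.000 - (-2)·3.000) / (10) = 0.700
Iteration 2:
  x1 = (3 - (4)·0.571 - (-2)·0.700) / (9) = 0.235
  x2 = (12 - (2)·-1.667 - (-2)·0.700) / (7) = 2.391
  x3 = (5 - (4)·-1.667 - (-2)·0.571) / (10) = 1.281
Iteration 3:
  x1 = (3 - (4)·2.391 - (-2)·1.281) / (9) = -0.445
  x2 = (12 - (2)·0.235 - (-2)·1.281) / (7) = 2.013
  x3 = (5 - (4)·0.235 - (-2)·2.391) / (10) = 0.884
Change: (-0.680, -0.378, -0.397) → max |·| = 0.680

0.680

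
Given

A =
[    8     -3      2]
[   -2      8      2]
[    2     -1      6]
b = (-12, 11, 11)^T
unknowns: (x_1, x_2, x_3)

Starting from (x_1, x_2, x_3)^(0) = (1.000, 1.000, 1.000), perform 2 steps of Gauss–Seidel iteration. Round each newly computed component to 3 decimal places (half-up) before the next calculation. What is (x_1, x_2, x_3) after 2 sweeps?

(-1.813, 0.316, 2.490)

Iteration 1:
  x_1 = (-12 - (-3)·1.000 - (2)·1.000) / (8) = -1.375
  x_2 = (11 - (-2)·-1.375 - (2)·1.000) / (8) = 0.781
  x_3 = (11 - (2)·-1.375 - (-1)·0.781) / (6) = 2.422
Iteration 2:
  x_1 = (-12 - (-3)·0.781 - (2)·2.422) / (8) = -1.813
  x_2 = (11 - (-2)·-1.813 - (2)·2.422) / (8) = 0.316
  x_3 = (11 - (2)·-1.813 - (-1)·0.316) / (6) = 2.490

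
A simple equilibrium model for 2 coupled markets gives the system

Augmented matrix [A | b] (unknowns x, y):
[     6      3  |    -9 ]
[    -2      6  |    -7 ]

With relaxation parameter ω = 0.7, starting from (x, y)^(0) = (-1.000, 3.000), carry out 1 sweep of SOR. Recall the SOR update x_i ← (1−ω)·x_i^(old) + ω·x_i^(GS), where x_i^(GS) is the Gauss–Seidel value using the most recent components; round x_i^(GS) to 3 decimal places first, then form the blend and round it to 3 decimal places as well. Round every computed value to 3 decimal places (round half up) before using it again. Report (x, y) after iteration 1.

(-2.400, -0.477)

Iteration 1:
  x: GS value = (-9 - (3)·3.000) / (6) = -3.000;  x ← (1−ω)·-1.000 + ω·-3.000 = -2.400
  y: GS value = (-7 - (-2)·-2.400) / (6) = -1.967;  y ← (1−ω)·3.000 + ω·-1.967 = -0.477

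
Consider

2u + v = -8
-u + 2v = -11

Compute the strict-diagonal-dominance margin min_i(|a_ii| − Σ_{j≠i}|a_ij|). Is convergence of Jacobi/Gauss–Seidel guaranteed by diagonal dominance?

1

row 1: |2| − (1) = 1
row 2: |2| − (1) = 1
minimum over rows = 1 → strictly diagonally dominant (convergence guaranteed)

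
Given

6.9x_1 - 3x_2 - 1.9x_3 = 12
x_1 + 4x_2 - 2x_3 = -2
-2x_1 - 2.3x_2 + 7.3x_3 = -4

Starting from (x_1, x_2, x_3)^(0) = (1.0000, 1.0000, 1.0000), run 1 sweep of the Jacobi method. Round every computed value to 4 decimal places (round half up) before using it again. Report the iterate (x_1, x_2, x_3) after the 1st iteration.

(2.4493, -0.2500, 0.0411)

Iteration 1:
  x_1 = (12 - (-3)·1.0000 - (-1.9)·1.0000) / (6.9) = 2.4493
  x_2 = (-2 - (1)·1.0000 - (-2)·1.0000) / (4) = -0.2500
  x_3 = (-4 - (-2)·1.0000 - (-2.3)·1.0000) / (7.3) = 0.0411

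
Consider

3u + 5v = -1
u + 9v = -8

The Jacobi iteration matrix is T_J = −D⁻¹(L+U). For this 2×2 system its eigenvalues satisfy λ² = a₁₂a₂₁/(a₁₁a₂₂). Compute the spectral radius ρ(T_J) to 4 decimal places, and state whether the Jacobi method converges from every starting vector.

a₁₂a₂₁/(a₁₁a₂₂) = (5)·(1) / ((3)·(9)) = 0.185185
ρ = √|0.185185| = √0.185185 = 0.4303
ρ < 1, so Jacobi converges

0.4303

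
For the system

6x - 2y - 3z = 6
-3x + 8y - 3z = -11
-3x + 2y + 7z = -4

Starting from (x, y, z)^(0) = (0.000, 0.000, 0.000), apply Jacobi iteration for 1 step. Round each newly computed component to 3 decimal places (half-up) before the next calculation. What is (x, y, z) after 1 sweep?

Iteration 1:
  x = (6 - (-2)·0.000 - (-3)·0.000) / (6) = 1.000
  y = (-11 - (-3)·0.000 - (-3)·0.000) / (8) = -1.375
  z = (-4 - (-3)·0.000 - (2)·0.000) / (7) = -0.571

(1.000, -1.375, -0.571)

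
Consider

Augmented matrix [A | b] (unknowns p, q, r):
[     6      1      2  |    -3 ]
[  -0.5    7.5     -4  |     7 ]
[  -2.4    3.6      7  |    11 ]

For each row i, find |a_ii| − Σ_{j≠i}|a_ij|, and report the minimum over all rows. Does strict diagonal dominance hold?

1

row 1: |6| − (1+2) = 3
row 2: |7.5| − (0.5+4) = 3
row 3: |7| − (2.4+3.6) = 1
minimum over rows = 1 → strictly diagonally dominant (convergence guaranteed)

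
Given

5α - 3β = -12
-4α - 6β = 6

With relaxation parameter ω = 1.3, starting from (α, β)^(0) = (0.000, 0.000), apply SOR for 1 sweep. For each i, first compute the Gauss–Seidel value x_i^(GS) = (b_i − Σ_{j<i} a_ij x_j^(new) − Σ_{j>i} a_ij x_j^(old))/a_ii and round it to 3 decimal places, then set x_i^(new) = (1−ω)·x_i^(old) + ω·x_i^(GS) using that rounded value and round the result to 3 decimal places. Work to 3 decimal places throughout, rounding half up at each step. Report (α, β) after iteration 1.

Iteration 1:
  α: GS value = (-12 - (-3)·0.000) / (5) = -2.400;  α ← (1−ω)·0.000 + ω·-2.400 = -3.120
  β: GS value = (6 - (-4)·-3.120) / (-6) = 1.080;  β ← (1−ω)·0.000 + ω·1.080 = 1.404

(-3.120, 1.404)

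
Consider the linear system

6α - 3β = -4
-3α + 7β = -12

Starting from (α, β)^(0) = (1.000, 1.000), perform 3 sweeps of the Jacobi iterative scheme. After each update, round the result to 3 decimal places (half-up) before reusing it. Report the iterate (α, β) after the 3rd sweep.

(-1.560, -2.276)

Iteration 1:
  α = (-4 - (-3)·1.000) / (6) = -0.167
  β = (-12 - (-3)·1.000) / (7) = -1.286
Iteration 2:
  α = (-4 - (-3)·-1.286) / (6) = -1.310
  β = (-12 - (-3)·-0.167) / (7) = -1.786
Iteration 3:
  α = (-4 - (-3)·-1.786) / (6) = -1.560
  β = (-12 - (-3)·-1.310) / (7) = -2.276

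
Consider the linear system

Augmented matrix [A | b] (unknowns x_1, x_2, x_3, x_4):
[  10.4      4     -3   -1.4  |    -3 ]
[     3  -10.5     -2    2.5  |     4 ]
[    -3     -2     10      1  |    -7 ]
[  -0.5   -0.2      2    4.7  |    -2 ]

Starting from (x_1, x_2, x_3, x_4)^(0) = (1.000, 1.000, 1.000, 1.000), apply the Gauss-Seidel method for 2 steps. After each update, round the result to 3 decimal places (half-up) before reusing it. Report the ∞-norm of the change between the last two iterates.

Iteration 1:
  x_1 = (-3 - (4)·1.000 - (-3)·1.000 - (-1.4)·1.000) / (10.4) = -0.250
  x_2 = (4 - (3)·-0.250 - (-2)·1.000 - (2.5)·1.000) / (-10.5) = -0.405
  x_3 = (-7 - (-3)·-0.250 - (-2)·-0.405 - (1)·1.000) / (10) = -0.956
  x_4 = (-2 - (-0.5)·-0.250 - (-0.2)·-0.405 - (2)·-0.956) / (4.7) = -0.063
Iteration 2:
  x_1 = (-3 - (4)·-0.405 - (-3)·-0.956 - (-1.4)·-0.063) / (10.4) = -0.417
  x_2 = (4 - (3)·-0.417 - (-2)·-0.956 - (2.5)·-0.063) / (-10.5) = -0.333
  x_3 = (-7 - (-3)·-0.417 - (-2)·-0.333 - (1)·-0.063) / (10) = -0.885
  x_4 = (-2 - (-0.5)·-0.417 - (-0.2)·-0.333 - (2)·-0.885) / (4.7) = -0.107
Change: (-0.167, 0.072, 0.071, -0.044) → max |·| = 0.167

0.167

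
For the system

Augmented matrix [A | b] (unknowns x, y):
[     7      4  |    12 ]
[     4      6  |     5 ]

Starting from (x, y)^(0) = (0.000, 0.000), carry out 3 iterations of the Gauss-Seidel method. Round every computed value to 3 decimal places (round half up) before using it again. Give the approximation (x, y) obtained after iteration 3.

(1.958, -0.472)

Iteration 1:
  x = (12 - (4)·0.000) / (7) = 1.714
  y = (5 - (4)·1.714) / (6) = -0.309
Iteration 2:
  x = (12 - (4)·-0.309) / (7) = 1.891
  y = (5 - (4)·1.891) / (6) = -0.427
Iteration 3:
  x = (12 - (4)·-0.427) / (7) = 1.958
  y = (5 - (4)·1.958) / (6) = -0.472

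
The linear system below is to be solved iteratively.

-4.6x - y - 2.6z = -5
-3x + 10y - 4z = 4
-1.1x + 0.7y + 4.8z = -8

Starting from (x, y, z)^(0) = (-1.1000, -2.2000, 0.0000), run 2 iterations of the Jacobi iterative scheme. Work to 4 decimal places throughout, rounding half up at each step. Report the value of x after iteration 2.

Iteration 1:
  x = (-5 - (-1)·-2.2000 - (-2.6)·0.0000) / (-4.6) = 1.5652
  y = (4 - (-3)·-1.1000 - (-4)·0.0000) / (10) = 0.0700
  z = (-8 - (-1.1)·-1.1000 - (0.7)·-2.2000) / (4.8) = -1.5979
Iteration 2:
  x = (-5 - (-1)·0.0700 - (-2.6)·-1.5979) / (-4.6) = 1.9749
  y = (4 - (-3)·1.5652 - (-4)·-1.5979) / (10) = 0.2304
  z = (-8 - (-1.1)·1.5652 - (0.7)·0.0700) / (4.8) = -1.3182

1.9749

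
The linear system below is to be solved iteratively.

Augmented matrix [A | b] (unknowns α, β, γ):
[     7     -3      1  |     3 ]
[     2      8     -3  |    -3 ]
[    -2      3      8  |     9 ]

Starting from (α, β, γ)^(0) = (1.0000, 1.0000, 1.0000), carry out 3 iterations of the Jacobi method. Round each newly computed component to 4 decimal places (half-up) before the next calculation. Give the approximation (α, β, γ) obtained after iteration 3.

Iteration 1:
  α = (3 - (-3)·1.0000 - (1)·1.0000) / (7) = 0.7143
  β = (-3 - (2)·1.0000 - (-3)·1.0000) / (8) = -0.2500
  γ = (9 - (-2)·1.0000 - (3)·1.0000) / (8) = 1.0000
Iteration 2:
  α = (3 - (-3)·-0.2500 - (1)·1.0000) / (7) = 0.1786
  β = (-3 - (2)·0.7143 - (-3)·1.0000) / (8) = -0.1786
  γ = (9 - (-2)·0.7143 - (3)·-0.2500) / (8) = 1.3973
Iteration 3:
  α = (3 - (-3)·-0.1786 - (1)·1.3973) / (7) = 0.1524
  β = (-3 - (2)·0.1786 - (-3)·1.3973) / (8) = 0.1043
  γ = (9 - (-2)·0.1786 - (3)·-0.1786) / (8) = 1.2366

(0.1524, 0.1043, 1.2366)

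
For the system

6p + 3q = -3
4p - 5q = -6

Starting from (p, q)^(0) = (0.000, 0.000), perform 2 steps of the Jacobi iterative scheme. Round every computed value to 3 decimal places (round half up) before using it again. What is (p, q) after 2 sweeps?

(-1.100, 0.800)

Iteration 1:
  p = (-3 - (3)·0.000) / (6) = -0.500
  q = (-6 - (4)·0.000) / (-5) = 1.200
Iteration 2:
  p = (-3 - (3)·1.200) / (6) = -1.100
  q = (-6 - (4)·-0.500) / (-5) = 0.800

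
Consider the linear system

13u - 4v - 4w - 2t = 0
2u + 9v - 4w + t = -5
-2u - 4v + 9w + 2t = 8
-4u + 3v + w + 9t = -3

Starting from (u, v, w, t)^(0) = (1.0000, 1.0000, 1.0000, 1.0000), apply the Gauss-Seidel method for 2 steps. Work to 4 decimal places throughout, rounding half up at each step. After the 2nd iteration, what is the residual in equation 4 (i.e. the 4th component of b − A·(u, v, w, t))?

Iteration 1:
  u = (0 - (-4)·1.0000 - (-4)·1.0000 - (-2)·1.0000) / (13) = 0.7692
  v = (-5 - (2)·0.7692 - (-4)·1.0000 - (1)·1.0000) / (9) = -0.3932
  w = (8 - (-2)·0.7692 - (-4)·-0.3932 - (2)·1.0000) / (9) = 0.6628
  t = (-3 - (-4)·0.7692 - (3)·-0.3932 - (1)·0.6628) / (9) = 0.0660
Iteration 2:
  u = (0 - (-4)·-0.3932 - (-4)·0.6628 - (-2)·0.0660) / (13) = 0.0931
  v = (-5 - (2)·0.0931 - (-4)·0.6628 - (1)·0.0660) / (9) = -0.2890
  w = (8 - (-2)·0.0931 - (-4)·-0.2890 - (2)·0.0660) / (9) = 0.7665
  t = (-3 - (-4)·0.0931 - (3)·-0.2890 - (1)·0.7665) / (9) = -0.2808
Residual b − A·x = (0.1381, 0.7616, 0.6933, 0.0001)

0.0001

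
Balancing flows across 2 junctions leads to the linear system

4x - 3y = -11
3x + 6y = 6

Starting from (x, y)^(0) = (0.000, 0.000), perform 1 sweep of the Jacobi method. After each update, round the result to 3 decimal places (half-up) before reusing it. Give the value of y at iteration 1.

Iteration 1:
  x = (-11 - (-3)·0.000) / (4) = -2.750
  y = (6 - (3)·0.000) / (6) = 1.000

1.000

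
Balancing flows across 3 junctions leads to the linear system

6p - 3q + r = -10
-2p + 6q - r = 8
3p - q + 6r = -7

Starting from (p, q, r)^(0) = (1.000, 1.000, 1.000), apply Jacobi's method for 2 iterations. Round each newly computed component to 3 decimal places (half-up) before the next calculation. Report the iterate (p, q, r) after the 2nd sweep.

Iteration 1:
  p = (-10 - (-3)·1.000 - (1)·1.000) / (6) = -1.333
  q = (8 - (-2)·1.000 - (-1)·1.000) / (6) = 1.833
  r = (-7 - (3)·1.000 - (-1)·1.000) / (6) = -1.500
Iteration 2:
  p = (-10 - (-3)·1.833 - (1)·-1.500) / (6) = -0.500
  q = (8 - (-2)·-1.333 - (-1)·-1.500) / (6) = 0.639
  r = (-7 - (3)·-1.333 - (-1)·1.833) / (6) = -0.195

(-0.500, 0.639, -0.195)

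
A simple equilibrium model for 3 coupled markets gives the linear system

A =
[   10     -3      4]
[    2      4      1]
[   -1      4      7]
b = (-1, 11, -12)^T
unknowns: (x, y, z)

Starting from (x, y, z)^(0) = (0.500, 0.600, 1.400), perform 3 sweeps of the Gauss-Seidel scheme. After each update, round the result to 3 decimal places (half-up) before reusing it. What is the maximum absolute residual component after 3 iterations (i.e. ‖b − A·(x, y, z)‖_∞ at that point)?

0.047

Iteration 1:
  x = (-1 - (-3)·0.600 - (4)·1.400) / (10) = -0.480
  y = (11 - (2)·-0.480 - (1)·1.400) / (4) = 2.640
  z = (-12 - (-1)·-0.480 - (4)·2.640) / (7) = -3.291
Iteration 2:
  x = (-1 - (-3)·2.640 - (4)·-3.291) / (10) = 2.008
  y = (11 - (2)·2.008 - (1)·-3.291) / (4) = 2.569
  z = (-12 - (-1)·2.008 - (4)·2.569) / (7) = -2.895
Iteration 3:
  x = (-1 - (-3)·2.569 - (4)·-2.895) / (10) = 1.829
  y = (11 - (2)·1.829 - (1)·-2.895) / (4) = 2.559
  z = (-12 - (-1)·1.829 - (4)·2.559) / (7) = -2.915
Residual b − A·x = (0.047, 0.021, -0.002); ∞-norm = 0.047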